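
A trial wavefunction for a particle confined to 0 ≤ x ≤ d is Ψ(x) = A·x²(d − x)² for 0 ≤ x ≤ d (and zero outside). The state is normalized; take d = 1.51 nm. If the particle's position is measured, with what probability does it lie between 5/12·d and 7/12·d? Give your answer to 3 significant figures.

The probability is P = ∫ |Ψ|² dx over [5/12·d, 7/12·d].
The normalization integral ∫|Ψ|²dx over the whole domain equals d^9/630·A², and A² cancels in the ratio.
Substituting u = x/d, A² and the length scale cancel in the ratio: P = ∫_{5/12}^{7/12} u^4·(1 - u)^4 du / ∫_{0}^{1} u^4·(1 - u)^4 du.
With ∫ u^4·(1 - u)^4 du = u^5·(70·u^4 - 315·u^3 + 540·u^2 - 420·u + 126)/630 + C, the region integral is ≈ 0.00062752 and the full one is 1/630.
The result is P = 0.3953.

P ≈ 0.395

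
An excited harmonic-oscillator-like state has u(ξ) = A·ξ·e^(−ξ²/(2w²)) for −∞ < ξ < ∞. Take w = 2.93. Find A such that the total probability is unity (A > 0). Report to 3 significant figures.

A ≈ 0.212

We need A² ∫|f|² dξ = 1, taking the integral from −∞ to ∞.
Using the Gaussian integral ∫_{−∞}^{∞} e^(−αξ²) dξ = √(π/α), the integral (without the A² prefactor) comes out to √(π)·w^3/2.
So A² = (√(π)·w^3/2)^(−1).
With w = 2.93: A² = 0.04486 and A = 0.2118.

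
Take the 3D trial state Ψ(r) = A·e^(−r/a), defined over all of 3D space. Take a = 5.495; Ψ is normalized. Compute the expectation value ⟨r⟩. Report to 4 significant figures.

⟨r⟩ = ∫ r |Ψ|² 4πr² dr over the full domain.
Recall ∫₀^∞ r^m e^(−r/β) dr = m!·β^(m+1), since the A² factors cancel between numerator and denominator, ⟨r⟩ = 3·a/2.
With a = 5.495, ⟨r⟩ = 8.2425.

⟨r⟩ ≈ 8.243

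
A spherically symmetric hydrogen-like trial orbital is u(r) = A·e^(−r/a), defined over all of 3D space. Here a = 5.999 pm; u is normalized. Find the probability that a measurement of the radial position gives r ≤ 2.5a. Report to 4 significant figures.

P ≈ 0.8753

P = ∫ |u|² 4πr² dr over r ≤ 2.5a.
A² is fixed by ∫₀^∞ 4πr²|u|² dr = 1, i.e. A² = (π·a^3)^(−1).
In terms of t = r/a (A², 4π and the length scale all cancel between numerator and denominator), P = [∫_{0}^{2.5} t^2·e^(-2·t) dt] / [∫_{0}^{∞} t^2·e^(-2·t) dt].
With ∫ t^2·e^(-2·t) dt = -(2·t^2 + 2·t + 1)·e^(-2·t)/4 + C, the region integral is 1/4 - 37·e^(-5)/8 and the full one is 1/4.
Taking the ratio yields P = 0.87535.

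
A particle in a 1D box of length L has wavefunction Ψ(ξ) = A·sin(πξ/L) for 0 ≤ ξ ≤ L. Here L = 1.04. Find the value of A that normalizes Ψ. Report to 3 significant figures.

Require ∫ |Ψ|² dξ = 1 over the whole domain.
With ∫₀^L sin²(nπξ/L) dξ = L/2, the integral (without the A² prefactor) comes out to L/2.
Plugging in L = 1.04 yields A = 1.387.

A ≈ 1.39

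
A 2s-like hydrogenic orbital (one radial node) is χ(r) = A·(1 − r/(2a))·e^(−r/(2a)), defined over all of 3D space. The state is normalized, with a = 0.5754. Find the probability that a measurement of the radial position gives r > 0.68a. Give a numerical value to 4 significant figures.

P ≈ 0.9818

P = ∫ |χ|² 4πr² dr over r > 0.68a.
The full normalization integral is A²·[8·π·a^3] = 1, fixing A².
In terms of u = r/a (A², 4π and the length scale all cancel between numerator and denominator), P = [∫_{0.68}^{∞} u^2·(1 - u/2)^2·e^(-u) du] / [∫_{0}^{∞} u^2·(1 - u/2)^2·e^(-u) du].
With ∫ u^2·(1 - u/2)^2·e^(-u) du = -(u^4/4 + u^2 + 2·u + 2)·e^(-u) + C, the region integral is ≈ 1.96357 and the full one is 2.
This evaluates to P = 0.98179.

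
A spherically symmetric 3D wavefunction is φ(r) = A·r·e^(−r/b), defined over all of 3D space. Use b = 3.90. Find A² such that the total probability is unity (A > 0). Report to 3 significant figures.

A^2 ≈ 0.000118

The normalization condition is ∫|φ|² 4πr² dr = 1 from 0 to ∞.
(Spherical symmetry: dV = 4πr² dr.)
Recall ∫₀^∞ r^m e^(−r/β) dr = m!·β^(m+1), ∫|φ|² 4πr² dr = A²·(3·π·b^5).
So A² = (3·π·b^5)^(−1).
Plugging in b = 3.90 yields A = 0.01084.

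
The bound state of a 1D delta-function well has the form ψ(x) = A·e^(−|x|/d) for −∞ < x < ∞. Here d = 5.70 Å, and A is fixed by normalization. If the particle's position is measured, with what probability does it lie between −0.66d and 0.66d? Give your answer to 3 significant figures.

P ≈ 0.733

P = ∫_{−0.66d}^{0.66d} |ψ(x)|² dx.
With A² fixed by ∫|ψ|² = 1, i.e. A² = (d)^(−1), substitute and integrate.
Both integrals are even about x = 0, so only the x ≥ 0 halves are needed (the factors of 2 cancel). Let u = x/d; then A² and the length scale cancel, so P = ∫_{0}^{0.66} e^(-2·u) du ÷ ∫_{0}^{∞} e^(-2·u) du.
With ∫ e^(-2·u) du = -e^(-2·u)/2 + C, the region integral is 1/2 - e^(-33/25)/2 and the full one is 1/2.
The result is P = 0.7329.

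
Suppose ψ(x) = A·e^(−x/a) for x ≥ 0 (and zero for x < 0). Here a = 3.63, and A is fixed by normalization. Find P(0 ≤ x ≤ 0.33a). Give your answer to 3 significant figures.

|ψ|² is the probability density, so P = ∫_{0}^{0.33a} |ψ|² dx.
The normalization integral ∫|ψ|²dx over the whole domain equals a/2·A², and A² cancels in the ratio.
Substituting u = x/a, A² and the length scale cancel in the ratio: P = ∫_{0}^{0.33} e^(-2·u) du / ∫_{0}^{∞} e^(-2·u) du.
Using ∫ e^(-2·u) du = -e^(-2·u)/2, the numerator is 1/2 - e^(-33/50)/2 and the denominator is 1/2.
Evaluating gives P = 0.4831.

P ≈ 0.483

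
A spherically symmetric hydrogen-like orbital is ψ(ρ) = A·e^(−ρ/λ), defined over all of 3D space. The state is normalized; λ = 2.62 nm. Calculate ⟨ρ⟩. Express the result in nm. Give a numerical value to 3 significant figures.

By definition ⟨ρ⟩ = ∫ ρ |ψ(ρ)|² 4πρ² dρ.
Recall ∫₀^∞ ρ^m e^(−ρ/β) dρ = m!·β^(m+1), since the A² factors cancel between numerator and denominator, ⟨ρ⟩ = 3·λ/2.
With λ = 2.62, ⟨ρ⟩ = 3.930.

⟨ρ⟩ ≈ 3.93 nm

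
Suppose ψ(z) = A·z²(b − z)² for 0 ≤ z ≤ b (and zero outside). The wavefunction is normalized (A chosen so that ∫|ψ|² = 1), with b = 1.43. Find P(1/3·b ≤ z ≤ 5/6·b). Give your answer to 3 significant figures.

P ≈ 0.846

P = ∫_{1/3·b}^{5/6·b} |ψ(z)|² dz.
The normalization integral ∫|ψ|²dz over the whole domain equals b^9/630·A², and A² cancels in the ratio.
Let u = z/b; then A² and the length scale cancel, so P = ∫_{1/3}^{5/6} u^4·(1 - u)^4 du ÷ ∫_{0}^{1} u^4·(1 - u)^4 du.
An antiderivative of u^4·(1 - u)^4 is u^5·(70·u^4 - 315·u^3 + 540·u^2 - 420·u + 126)/630; evaluating from 1/3 to 5/6 gives ≈ 0.0013432, while the full integral is 1/630.
This works out to P = 0.8462.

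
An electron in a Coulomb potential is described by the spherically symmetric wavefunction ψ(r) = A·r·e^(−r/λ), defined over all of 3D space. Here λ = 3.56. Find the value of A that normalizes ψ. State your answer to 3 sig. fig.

A ≈ 0.0136

The normalization condition is ∫|ψ|² 4πr² dr = 1 from 0 to ∞.
In 3D with spherical symmetry the volume element is 4πr² dr.
Recall ∫₀^∞ r^m e^(−r/β) dr = m!·β^(m+1), ∫|ψ|² 4πr² dr = A²·(3·π·λ^5).
Plugging in λ = 3.56 yields A = 0.01362.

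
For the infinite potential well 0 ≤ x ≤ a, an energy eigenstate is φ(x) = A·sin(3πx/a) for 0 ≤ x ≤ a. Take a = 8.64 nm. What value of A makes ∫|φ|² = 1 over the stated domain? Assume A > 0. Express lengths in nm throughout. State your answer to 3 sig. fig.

A ≈ 0.481 nm^(-1/2)

Require ∫ |φ|² dx = 1 over the whole domain.
∫|φ|² dx = A²·(a/2).
Hence A² = 1/[a/2].
With a = 8.64: A² = 0.2315 and A = 0.4811.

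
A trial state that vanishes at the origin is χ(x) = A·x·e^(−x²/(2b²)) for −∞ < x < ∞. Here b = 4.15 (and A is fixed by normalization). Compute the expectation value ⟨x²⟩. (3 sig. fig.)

By definition ⟨x²⟩ = ∫ x^2 |χ(x)|² dx.
Differentiating ∫e^(−αx²) dx = √(π/α) under α to get the higher moments, evaluating both integrals, ⟨x²⟩ = 3·b^2/2.
Putting b = 4.15 gives 25.83.

⟨x^2⟩ ≈ 25.8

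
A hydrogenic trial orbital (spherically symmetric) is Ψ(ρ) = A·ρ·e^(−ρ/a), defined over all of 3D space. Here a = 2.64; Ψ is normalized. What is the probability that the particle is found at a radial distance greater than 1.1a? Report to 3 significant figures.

P ≈ 0.928

P = ∫ |Ψ|² 4πρ² dρ over ρ > 1.1a.
Normalization gives A² = 1/(3·π·a^5).
Substituting u = ρ/a, A², 4π and the length scale all cancel in the ratio: P = ∫_{1.1}^{∞} u^4·e^(-2·u) du / ∫_{0}^{∞} u^4·e^(-2·u) du.
With ∫ u^4·e^(-2·u) du = -(u^4/2 + u^3 + 3·u^2/2 + 3·u/2 + 3/4)·e^(-2·u) + C, the region integral is ≈ 0.69563 and the full one is 3/4.
The region integral divided by the full integral gives P = 0.9275.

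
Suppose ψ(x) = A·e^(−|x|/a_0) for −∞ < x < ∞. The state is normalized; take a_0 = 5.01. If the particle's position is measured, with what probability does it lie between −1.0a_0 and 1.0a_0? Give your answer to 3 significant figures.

P ≈ 0.865

P = ∫_{−1.0a_0}^{1.0a_0} |ψ(x)|² dx.
The normalization integral ∫|ψ|²dx over the whole domain equals a_0·A², and A² cancels in the ratio.
Both integrals are even about x = 0, so only the x ≥ 0 halves are needed (the factors of 2 cancel). Let u = x/a_0; then A² and the length scale cancel, so P = ∫_{0}^{1.0} e^(-2·u) du ÷ ∫_{0}^{∞} e^(-2·u) du.
Using ∫ e^(-2·u) du = -e^(-2·u)/2, the numerator is 1/2 - e^(-2)/2 and the denominator is 1/2.
Taking the ratio, P = 0.8647.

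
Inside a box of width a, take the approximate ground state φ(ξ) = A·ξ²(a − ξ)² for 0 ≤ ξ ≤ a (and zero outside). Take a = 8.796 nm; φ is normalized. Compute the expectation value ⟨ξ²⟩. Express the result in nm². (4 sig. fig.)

⟨ξ^2⟩ ≈ 21.10 nm^2

By definition ⟨ξ²⟩ = ∫ ξ^2 |φ(ξ)|² dξ.
Expanding the polynomial and integrating term by term, since the A² factors cancel between numerator and denominator, ⟨ξ²⟩ = 3·a^2/11.
Putting a = 8.796 gives 21.101.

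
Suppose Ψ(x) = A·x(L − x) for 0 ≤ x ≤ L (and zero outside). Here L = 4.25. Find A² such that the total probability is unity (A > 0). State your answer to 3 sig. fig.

Normalization requires ∫|Ψ|² dx = 1, integrated from 0 to L.
Carrying out the integral gives A² · L^5/30.
With L = 4.25: A² = 0.02164 and A = 0.1471.

A^2 ≈ 0.0216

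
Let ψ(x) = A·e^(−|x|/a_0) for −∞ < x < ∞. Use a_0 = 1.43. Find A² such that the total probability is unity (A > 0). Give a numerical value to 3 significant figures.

The normalization condition is ∫|ψ|² dx = 1 from −∞ to ∞.
The integral (without the A² prefactor) comes out to a_0.
Plugging in a_0 = 1.43 yields A = 0.8362.

A^2 ≈ 0.699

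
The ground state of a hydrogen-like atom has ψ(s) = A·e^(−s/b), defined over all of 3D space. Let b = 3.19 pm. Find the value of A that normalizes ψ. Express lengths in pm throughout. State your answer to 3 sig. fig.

A ≈ 0.0990 pm^(-3/2)

Normalization requires ∫|ψ|² 4πs² ds = 1, integrated from 0 to ∞.
The angular integral contributes 4π, leaving ∫₀^∞ s²|ψ|² ds.
The integral (without the A² prefactor) comes out to π·b^3.
Setting this equal to 1 gives A² = 1/(π·b^3).
With b = 3.19: A² = 0.009806 and A = 0.09902.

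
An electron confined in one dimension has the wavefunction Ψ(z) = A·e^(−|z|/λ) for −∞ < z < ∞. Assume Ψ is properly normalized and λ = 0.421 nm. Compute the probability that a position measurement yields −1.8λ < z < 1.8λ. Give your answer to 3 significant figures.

The probability is P = ∫ |Ψ|² dz over [−1.8λ, 1.8λ].
The normalization integral ∫|Ψ|²dz over the whole domain equals λ·A², and A² cancels in the ratio.
By symmetry take twice the z ≥ 0 contribution in numerator and denominator; the 2's cancel. Let u = z/λ; then A² and the length scale cancel, so P = ∫_{0}^{1.8} e^(-2·u) du ÷ ∫_{0}^{∞} e^(-2·u) du.
With ∫ e^(-2·u) du = -e^(-2·u)/2 + C, the region integral is 1/2 - e^(-18/5)/2 and the full one is 1/2.
Evaluating gives P = 0.9727.

P ≈ 0.973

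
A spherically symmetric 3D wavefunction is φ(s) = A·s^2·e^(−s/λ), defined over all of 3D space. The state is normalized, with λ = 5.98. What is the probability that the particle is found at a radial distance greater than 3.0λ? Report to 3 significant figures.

P ≈ 0.606

With dV = 4πs²ds, the probability is ∫|φ|² dV over s > 3.0λ.
A² is fixed by ∫₀^∞ 4πs²|φ|² ds = 1, i.e. A² = (45·π·λ^7/2)^(−1).
Let u = s/λ; then A², 4π and the length scale all cancel, so P = ∫_{3.0}^{∞} u^6·e^(-2·u) du ÷ ∫_{0}^{∞} u^6·e^(-2·u) du.
Using ∫ u^6·e^(-2·u) du = -(4·u^6 + 12·u^5 + 30·u^4 + 60·u^3 + 90·u^2 + 90·u + 45)·e^(-2·u)/8, the numerator is ≈ 3.4105 and the denominator is 45/8.
Taking the ratio yields P = 0.6063.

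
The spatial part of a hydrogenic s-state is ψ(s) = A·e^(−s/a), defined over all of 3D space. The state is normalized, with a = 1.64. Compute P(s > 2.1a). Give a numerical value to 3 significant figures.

With dV = 4πs²ds, the probability is ∫|ψ|² dV over s > 2.1a.
Normalization gives A² = 1/(π·a^3).
In terms of u = s/a (A², 4π and the length scale all cancel between numerator and denominator), P = [∫_{2.1}^{∞} u^2·e^(-2·u) du] / [∫_{0}^{∞} u^2·e^(-2·u) du].
With ∫ u^2·e^(-2·u) du = -(2·u^2 + 2·u + 1)·e^(-2·u)/4 + C, the region integral is 701·e^(-21/5)/200 and the full one is 1/4.
Taking the ratio yields P = 0.2102.

P ≈ 0.210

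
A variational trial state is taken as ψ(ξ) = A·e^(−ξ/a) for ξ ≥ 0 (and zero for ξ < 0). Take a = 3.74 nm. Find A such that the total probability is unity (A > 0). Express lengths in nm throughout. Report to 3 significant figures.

Normalization requires ∫|ψ|² dξ = 1, integrated from 0 to ∞.
∫|ψ|² dξ = A²·(a/2).
Setting this equal to 1 gives A² = 1/(a/2).
Plugging in a = 3.74 yields A = 0.7313.

A ≈ 0.731 nm^(-1/2)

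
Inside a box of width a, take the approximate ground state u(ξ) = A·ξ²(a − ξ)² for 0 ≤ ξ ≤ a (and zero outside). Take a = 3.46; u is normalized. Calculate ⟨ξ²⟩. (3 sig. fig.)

By definition ⟨ξ²⟩ = ∫ ξ^2 |u(ξ)|² dξ.
Expanding the polynomial and integrating term by term, evaluating both integrals, ⟨ξ²⟩ = 3·a^2/11.
Putting a = 3.46 gives 3.265.

⟨ξ^2⟩ ≈ 3.26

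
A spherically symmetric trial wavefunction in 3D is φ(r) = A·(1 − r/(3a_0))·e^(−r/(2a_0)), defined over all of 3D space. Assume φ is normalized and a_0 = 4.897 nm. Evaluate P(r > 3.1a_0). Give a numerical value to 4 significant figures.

P ≈ 0.6472

P = ∫ |φ|² 4πr² dr over r > 3.1a_0.
The full normalization integral is A²·[8·π·a_0^3/3] = 1, fixing A².
Substituting u = r/a_0, A², 4π and the length scale all cancel in the ratio: P = ∫_{3.1}^{∞} u^2·(1 - u/3)^2·e^(-u) du / ∫_{0}^{∞} u^2·(1 - u/3)^2·e^(-u) du.
With ∫ u^2·(1 - u/3)^2·e^(-u) du = (-u^4 + 2·u^3 - 3·u^2 - 6·u - 6)·e^(-u)/9 + C, the region integral is ≈ 0.431472 and the full one is 2/3.
This evaluates to P = 0.64721.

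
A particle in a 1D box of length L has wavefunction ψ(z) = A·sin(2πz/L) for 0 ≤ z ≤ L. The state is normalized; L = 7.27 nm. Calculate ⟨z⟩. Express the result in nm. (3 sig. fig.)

⟨z⟩ ≈ 3.64 nm

By definition ⟨z⟩ = ∫ z |ψ(z)|² dz.
Evaluating both integrals, ⟨z⟩ = L/2.
Putting L = 7.27 gives 3.635.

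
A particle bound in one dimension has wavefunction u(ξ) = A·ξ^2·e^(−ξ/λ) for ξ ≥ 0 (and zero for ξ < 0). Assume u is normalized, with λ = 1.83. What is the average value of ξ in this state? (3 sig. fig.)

⟨ξ⟩ ≈ 4.58

⟨ξ⟩ = ∫ ξ |u|² dξ over the full domain.
Since the A² factors cancel between numerator and denominator, ⟨ξ⟩ = 5·λ/2.
Putting λ = 1.83 gives 4.575.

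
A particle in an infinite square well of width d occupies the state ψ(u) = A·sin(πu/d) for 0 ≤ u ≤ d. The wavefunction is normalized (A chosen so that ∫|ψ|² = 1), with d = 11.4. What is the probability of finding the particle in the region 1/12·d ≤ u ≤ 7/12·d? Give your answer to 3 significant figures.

P ≈ 0.659

|ψ|² is the probability density, so P = ∫_{1/12·d}^{7/12·d} |ψ|² du.
With A² fixed by ∫|ψ|² = 1, i.e. A² = (d/2)^(−1), substitute and integrate.
In terms of t = u/d (A² and the length scale cancel between numerator and denominator), P = [∫_{1/12}^{7/12} sin(π·t)^2 dt] / [∫_{0}^{1} sin(π·t)^2 dt].
Using ∫ sin(π·t)^2 dt = t/2 - sin(2·π·t)/(4·π), the numerator is 1/(4·π) + 1/4 and the denominator is 1/2.
Evaluating gives P = (1 + π)/(2·π).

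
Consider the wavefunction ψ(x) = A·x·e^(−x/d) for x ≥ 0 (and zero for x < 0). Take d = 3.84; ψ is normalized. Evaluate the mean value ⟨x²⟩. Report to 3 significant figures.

The expectation value is the |ψ|²-weighted average of x^2: ∫ x^2|ψ|² dx.
Using ∫₀^∞ xⁿ e^(−αx) dx = n!/αⁿ⁺¹, since the A² factors cancel between numerator and denominator, ⟨x²⟩ = 3·d^2.
Putting d = 3.84 gives 44.24.

⟨x^2⟩ ≈ 44.2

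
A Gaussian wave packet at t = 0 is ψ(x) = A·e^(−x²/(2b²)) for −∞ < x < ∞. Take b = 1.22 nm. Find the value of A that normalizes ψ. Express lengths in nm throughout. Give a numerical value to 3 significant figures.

Normalization requires ∫|ψ|² dx = 1, integrated from −∞ to ∞.
The integral (without the A² prefactor) comes out to √(π)·b.
With b = 1.22: A² = 0.4625 and A = 0.6800.

A ≈ 0.680 nm^(-1/2)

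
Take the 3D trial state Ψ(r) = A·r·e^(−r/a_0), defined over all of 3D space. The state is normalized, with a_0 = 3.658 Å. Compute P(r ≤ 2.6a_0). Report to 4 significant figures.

P ≈ 0.5939

With dV = 4πr²dr, the probability is ∫|Ψ|² dV over r ≤ 2.6a_0.
Normalization gives A² = 1/(3·π·a_0^5).
Substituting u = r/a_0, A², 4π and the length scale all cancel in the ratio: P = ∫_{0}^{2.6} u^4·e^(-2·u) du / ∫_{0}^{∞} u^4·e^(-2·u) du.
An antiderivative of u^4·e^(-2·u) is -(u^4/2 + u^3 + 3·u^2/2 + 3·u/2 + 3/4)·e^(-2·u); evaluating from 0 to 2.6 gives ≈ 0.445404, while the full integral is 3/4.
The region integral divided by the full integral gives P = 0.59387.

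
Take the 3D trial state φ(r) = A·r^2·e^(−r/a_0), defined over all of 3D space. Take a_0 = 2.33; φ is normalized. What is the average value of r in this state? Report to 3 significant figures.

⟨r⟩ ≈ 8.16

By definition ⟨r⟩ = ∫ r |φ(r)|² 4πr² dr.
Recall ∫₀^∞ r^m e^(−r/β) dr = m!·β^(m+1), evaluating both integrals, ⟨r⟩ = 7·a_0/2.
With a_0 = 2.33, ⟨r⟩ = 8.155.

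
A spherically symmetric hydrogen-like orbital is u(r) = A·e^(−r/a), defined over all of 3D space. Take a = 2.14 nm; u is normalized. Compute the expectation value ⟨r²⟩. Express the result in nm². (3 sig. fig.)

The expectation value is the |u|²-weighted average of r^2: ∫ r^2|u|² 4πr² dr.
With ∫₀^∞ r^4 e^(−αr) dr = 4!/α^5, since the A² factors cancel between numerator and denominator, ⟨r²⟩ = 3·a^2.
With a = 2.14, ⟨r^2⟩ = 13.74.

⟨r^2⟩ ≈ 13.7 nm^2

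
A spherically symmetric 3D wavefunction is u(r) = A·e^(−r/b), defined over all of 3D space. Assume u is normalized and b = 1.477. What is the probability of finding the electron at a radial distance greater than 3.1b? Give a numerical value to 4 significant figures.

P ≈ 0.05362

With dV = 4πr²dr, the probability is ∫|u|² dV over r > 3.1b.
Normalization gives A² = 1/(π·b^3).
Substituting t = r/b, A², 4π and the length scale all cancel in the ratio: P = ∫_{3.1}^{∞} t^2·e^(-2·t) dt / ∫_{0}^{∞} t^2·e^(-2·t) dt.
An antiderivative of t^2·e^(-2·t) is -(2·t^2 + 2·t + 1)·e^(-2·t)/4; evaluating from 3.1 to ∞ gives 1321·e^(-31/5)/200, while the full integral is 1/4.
The region integral divided by the full integral gives P = 0.053618.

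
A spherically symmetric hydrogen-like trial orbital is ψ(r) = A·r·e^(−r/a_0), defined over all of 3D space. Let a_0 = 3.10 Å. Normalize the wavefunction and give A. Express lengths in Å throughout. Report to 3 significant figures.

A ≈ 0.0193 Å^(-5/2)

Normalization requires ∫|ψ|² 4πr² dr = 1, integrated from 0 to ∞.
Recall ∫₀^∞ r^m e^(−r/β) dr = m!·β^(m+1), with ψ = A·r·e^(−r/a_0), the integral evaluates to A²·[3·π·a_0^5].
Setting this equal to 1 gives A² = 1/(3·π·a_0^5).
With a_0 = 3.10: A² = 0.0003706 and A = 0.01925.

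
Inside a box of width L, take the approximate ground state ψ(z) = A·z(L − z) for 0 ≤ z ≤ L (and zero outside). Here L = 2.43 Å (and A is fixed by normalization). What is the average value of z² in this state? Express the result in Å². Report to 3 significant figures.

⟨z^2⟩ ≈ 1.69 Å^2

The expectation value is the |ψ|²-weighted average of z^2: ∫ z^2|ψ|² dz.
The ratio of the moment integral to the normalization integral gives ⟨z²⟩ = 2·L^2/7.
With L = 2.43, ⟨z^2⟩ = 1.687.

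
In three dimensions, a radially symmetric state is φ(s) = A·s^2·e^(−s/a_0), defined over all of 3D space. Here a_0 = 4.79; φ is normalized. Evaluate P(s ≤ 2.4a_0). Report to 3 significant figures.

P ≈ 0.209

With dV = 4πs²ds, the probability is ∫|φ|² dV over s ≤ 2.4a_0.
A² is fixed by ∫₀^∞ 4πs²|φ|² ds = 1, i.e. A² = (45·π·a_0^7/2)^(−1).
Substituting u = s/a_0, A², 4π and the length scale all cancel in the ratio: P = ∫_{0}^{2.4} u^6·e^(-2·u) du / ∫_{0}^{∞} u^6·e^(-2·u) du.
Using ∫ u^6·e^(-2·u) du = -(4·u^6 + 12·u^5 + 30·u^4 + 60·u^3 + 90·u^2 + 90·u + 45)·e^(-2·u)/8, the numerator is ≈ 1.1767 and the denominator is 45/8.
The region integral divided by the full integral gives P = 0.2092.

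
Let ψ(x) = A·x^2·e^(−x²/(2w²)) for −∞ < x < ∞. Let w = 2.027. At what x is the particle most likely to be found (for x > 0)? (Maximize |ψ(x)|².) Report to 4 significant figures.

x ≈ 2.867

The maximum of |ψ(x)|² occurs where its derivative vanishes.
Solving yields x = √(2)·w.
With w = 2.027, the value of x > 0 at which the probability density is greatest is 2.8666.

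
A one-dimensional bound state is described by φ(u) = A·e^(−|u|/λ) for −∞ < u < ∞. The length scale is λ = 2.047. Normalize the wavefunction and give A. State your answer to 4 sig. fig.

The normalization condition is ∫|φ|² du = 1 from −∞ to ∞.
Recall ∫₀^∞ u^m e^(−u/β) du = m!·β^(m+1), ∫|φ|² du = A²·(λ).
So A² = (λ)^(−1).
With λ = 2.047: A² = 0.48852 and A = 0.69894.

A ≈ 0.6989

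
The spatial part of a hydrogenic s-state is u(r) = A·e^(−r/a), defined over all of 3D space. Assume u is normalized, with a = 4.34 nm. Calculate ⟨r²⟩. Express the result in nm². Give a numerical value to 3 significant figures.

The expectation value is the |u|²-weighted average of r^2: ∫ r^2|u|² 4πr² dr.
Using ∫₀^∞ rⁿ e^(−αr) dr = n!/αⁿ⁺¹, evaluating both integrals, ⟨r²⟩ = 3·a^2.
With a = 4.34, ⟨r^2⟩ = 56.51.

⟨r^2⟩ ≈ 56.5 nm^2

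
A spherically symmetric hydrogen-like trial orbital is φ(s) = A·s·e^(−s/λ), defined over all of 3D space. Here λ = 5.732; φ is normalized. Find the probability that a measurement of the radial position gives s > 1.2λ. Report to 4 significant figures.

P ≈ 0.9041

P = ∫ |φ|² 4πs² ds over s > 1.2λ.
Normalization gives A² = 1/(3·π·λ^5).
In terms of u = s/λ (A², 4π and the length scale all cancel between numerator and denominator), P = [∫_{1.2}^{∞} u^4·e^(-2·u) du] / [∫_{0}^{∞} u^4·e^(-2·u) du].
An antiderivative of u^4·e^(-2·u) is -(u^4/2 + u^3 + 3·u^2/2 + 3·u/2 + 3/4)·e^(-2·u); evaluating from 1.2 to ∞ gives ≈ 0.678099, while the full integral is 3/4.
The region integral divided by the full integral gives P = 0.90413.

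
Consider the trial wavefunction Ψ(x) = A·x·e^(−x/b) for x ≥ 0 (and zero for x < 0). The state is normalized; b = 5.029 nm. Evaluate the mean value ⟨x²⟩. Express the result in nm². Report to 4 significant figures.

By definition ⟨x²⟩ = ∫ x^2 |Ψ(x)|² dx.
Using ∫₀^∞ xⁿ e^(−αx) dx = n!/αⁿ⁺¹, since the A² factors cancel between numerator and denominator, ⟨x²⟩ = 3·b^2.
Putting b = 5.029 gives 75.873.

⟨x^2⟩ ≈ 75.87 nm^2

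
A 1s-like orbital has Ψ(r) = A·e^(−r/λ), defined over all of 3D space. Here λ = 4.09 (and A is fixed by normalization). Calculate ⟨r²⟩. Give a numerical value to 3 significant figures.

⟨r^2⟩ ≈ 50.2

By definition ⟨r²⟩ = ∫ r^2 |Ψ(r)|² 4πr² dr.
Recall ∫₀^∞ r^m e^(−r/β) dr = m!·β^(m+1), since the A² factors cancel between numerator and denominator, ⟨r²⟩ = 3·λ^2.
Putting λ = 4.09 gives 50.18.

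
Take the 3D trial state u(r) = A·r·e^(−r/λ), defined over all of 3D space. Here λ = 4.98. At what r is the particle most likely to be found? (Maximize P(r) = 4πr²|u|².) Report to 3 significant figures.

r ≈ 9.96

Differentiate P(r) = 4πr²|u|² with respect to r and set to zero.
Solving yields r = 2·λ.
With λ = 4.98, the most probable radial distance is 9.960.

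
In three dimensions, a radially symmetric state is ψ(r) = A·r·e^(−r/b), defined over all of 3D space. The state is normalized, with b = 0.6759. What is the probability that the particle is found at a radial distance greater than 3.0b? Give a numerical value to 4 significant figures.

P ≈ 0.2851

P = ∫ |ψ|² 4πr² dr over r > 3.0b.
Normalization gives A² = 1/(3·π·b^5).
Substituting u = r/b, A², 4π and the length scale all cancel in the ratio: P = ∫_{3.0}^{∞} u^4·e^(-2·u) du / ∫_{0}^{∞} u^4·e^(-2·u) du.
An antiderivative of u^4·e^(-2·u) is -(u^4/2 + u^3 + 3·u^2/2 + 3·u/2 + 3/4)·e^(-2·u); evaluating from 3.0 to ∞ gives 345·e^(-6)/4, while the full integral is 3/4.
The region integral divided by the full integral gives P = 0.28506.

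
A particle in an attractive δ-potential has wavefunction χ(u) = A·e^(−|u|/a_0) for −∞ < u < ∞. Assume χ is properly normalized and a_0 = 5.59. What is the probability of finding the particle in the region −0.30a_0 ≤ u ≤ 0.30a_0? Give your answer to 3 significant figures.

P = ∫_{−0.30a_0}^{0.30a_0} |χ(u)|² du.
With A² fixed by ∫|χ|² = 1, i.e. A² = (a_0)^(−1), substitute and integrate.
By symmetry take twice the u ≥ 0 contribution in numerator and denominator; the 2's cancel. Let t = u/a_0; then A² and the length scale cancel, so P = ∫_{0}^{0.30} e^(-2·t) dt ÷ ∫_{0}^{∞} e^(-2·t) dt.
With ∫ e^(-2·t) dt = -e^(-2·t)/2 + C, the region integral is 1/2 - e^(-3/5)/2 and the full one is 1/2.
This works out to P = 0.4512.

P ≈ 0.451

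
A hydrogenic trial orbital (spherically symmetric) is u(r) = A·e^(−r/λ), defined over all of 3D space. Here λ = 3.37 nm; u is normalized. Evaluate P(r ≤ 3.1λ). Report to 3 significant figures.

P ≈ 0.946

With dV = 4πr²dr, the probability is ∫|u|² dV over r ≤ 3.1λ.
The full normalization integral is A²·[π·λ^3] = 1, fixing A².
In terms of t = r/λ (A², 4π and the length scale all cancel between numerator and denominator), P = [∫_{0}^{3.1} t^2·e^(-2·t) dt] / [∫_{0}^{∞} t^2·e^(-2·t) dt].
With ∫ t^2·e^(-2·t) dt = -(2·t^2 + 2·t + 1)·e^(-2·t)/4 + C, the region integral is 1/4 - 1321·e^(-31/5)/200 and the full one is 1/4.
Taking the ratio yields P = 0.9464.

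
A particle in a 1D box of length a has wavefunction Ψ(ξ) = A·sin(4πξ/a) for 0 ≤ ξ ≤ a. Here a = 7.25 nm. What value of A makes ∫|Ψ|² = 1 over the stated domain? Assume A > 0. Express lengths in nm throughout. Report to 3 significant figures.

A ≈ 0.525 nm^(-1/2)

Require ∫ |Ψ|² dξ = 1 over the whole domain.
Carrying out the integral gives A² · a/2.
Hence A² = 1/[a/2].
Substituting a = 7.25 gives A² = 0.2759, so A = 0.5252.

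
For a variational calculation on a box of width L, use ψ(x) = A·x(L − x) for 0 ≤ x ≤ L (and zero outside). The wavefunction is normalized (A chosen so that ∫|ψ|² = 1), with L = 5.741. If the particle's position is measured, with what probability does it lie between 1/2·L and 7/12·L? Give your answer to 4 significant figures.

P = ∫_{1/2·L}^{7/12·L} |ψ(x)|² dx.
Since A² = 1/(L^5/30), this is the region integral divided by the full normalization integral.
Substituting u = x/L, A² and the length scale cancel in the ratio: P = ∫_{1/2}^{7/12} u^2·(1 - u)^2 du / ∫_{0}^{1} u^2·(1 - u)^2 du.
With ∫ u^2·(1 - u)^2 du = u^3·(6·u^2 - 15·u + 10)/30 + C, the region integral is ≈ 0.00511269 and the full one is 1/30.
This works out to P = 0.15338.

P ≈ 0.1534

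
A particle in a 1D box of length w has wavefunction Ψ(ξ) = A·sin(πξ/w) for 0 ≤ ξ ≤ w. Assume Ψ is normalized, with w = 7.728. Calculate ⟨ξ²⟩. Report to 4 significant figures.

⟨ξ^2⟩ ≈ 16.88

By definition ⟨ξ²⟩ = ∫ ξ^2 |Ψ(ξ)|² dξ.
With ∫₀^w sin²(nπξ/w) dξ = w/2, evaluating both integrals, ⟨ξ²⟩ = -w^2/(2·π^2) + w^2/3.
Putting w = 7.728 gives 16.882.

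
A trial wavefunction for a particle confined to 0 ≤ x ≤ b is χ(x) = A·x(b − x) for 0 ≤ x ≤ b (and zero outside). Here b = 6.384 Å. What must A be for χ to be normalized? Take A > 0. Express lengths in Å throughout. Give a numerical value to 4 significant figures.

Normalization requires ∫|χ|² dx = 1, integrated from 0 to b.
The integral (without the A² prefactor) comes out to b^5/30.
Substituting b = 6.384 gives A² = 0.0028292, so A = 0.053190.

A ≈ 0.05319 Å^(-5/2)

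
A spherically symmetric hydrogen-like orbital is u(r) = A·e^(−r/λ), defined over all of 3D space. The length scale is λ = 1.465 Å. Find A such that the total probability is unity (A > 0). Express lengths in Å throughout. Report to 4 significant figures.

A ≈ 0.3182 Å^(-3/2)

The normalization condition is ∫|u|² 4πr² dr = 1 from 0 to ∞.
The angular integral contributes 4π, leaving ∫₀^∞ r²|u|² dr.
The integral (without the A² prefactor) comes out to π·λ^3.
Setting this equal to 1 gives A² = 1/(π·λ^3).
With λ = 1.465: A² = 0.10124 and A = 0.31818.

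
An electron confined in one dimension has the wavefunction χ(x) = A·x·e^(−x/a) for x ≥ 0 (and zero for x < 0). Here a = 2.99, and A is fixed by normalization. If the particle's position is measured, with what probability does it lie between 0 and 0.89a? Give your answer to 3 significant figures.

The probability is P = ∫ |χ|² dx over [0, 0.89a].
With A² fixed by ∫|χ|² = 1, i.e. A² = (a^3/4)^(−1), substitute and integrate.
In terms of u = x/a (A² and the length scale cancel between numerator and denominator), P = [∫_{0}^{0.89} u^2·e^(-2·u) du] / [∫_{0}^{∞} u^2·e^(-2·u) du].
An antiderivative of u^2·e^(-2·u) is -(2·u^2 + 2·u + 1)·e^(-2·u)/4; evaluating from 0 to 0.89 gives ≈ 0.066007, while the full integral is 1/4.
Taking the ratio, P = 0.2640.

P ≈ 0.264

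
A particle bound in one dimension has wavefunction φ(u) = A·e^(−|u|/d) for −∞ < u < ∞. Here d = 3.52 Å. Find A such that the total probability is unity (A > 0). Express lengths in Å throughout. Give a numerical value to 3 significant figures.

Require ∫ |φ|² du = 1 over the whole domain.
The integral (without the A² prefactor) comes out to d.
Setting this equal to 1 gives A² = 1/(d).
Plugging in d = 3.52 yields A = 0.5330.

A ≈ 0.533 Å^(-1/2)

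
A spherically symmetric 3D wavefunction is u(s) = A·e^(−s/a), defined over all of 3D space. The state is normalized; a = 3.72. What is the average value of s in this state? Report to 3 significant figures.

⟨s⟩ ≈ 5.58

By definition ⟨s⟩ = ∫ s |u(s)|² 4πs² ds.
With ∫₀^∞ s^3 e^(−αs) ds = 3!/α^4, evaluating both integrals, ⟨s⟩ = 3·a/2.
Putting a = 3.72 gives 5.580.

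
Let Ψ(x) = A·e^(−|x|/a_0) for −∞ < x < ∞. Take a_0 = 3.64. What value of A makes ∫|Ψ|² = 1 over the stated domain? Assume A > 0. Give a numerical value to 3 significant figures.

Normalization requires ∫|Ψ|² dx = 1, integrated from −∞ to ∞.
∫|Ψ|² dx = A²·(a_0).
Setting this equal to 1 gives A² = 1/(a_0).
Substituting a_0 = 3.64 gives A² = 0.2747, so A = 0.5241.

A ≈ 0.524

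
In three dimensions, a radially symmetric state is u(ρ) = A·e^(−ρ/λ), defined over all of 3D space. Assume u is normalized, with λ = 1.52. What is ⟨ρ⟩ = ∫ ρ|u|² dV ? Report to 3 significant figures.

The expectation value is the |u|²-weighted average of ρ: ∫ ρ|u|² 4πρ² dρ.
Since the A² factors cancel between numerator and denominator, ⟨ρ⟩ = 3·λ/2.
With λ = 1.52, ⟨ρ⟩ = 2.280.

⟨ρ⟩ ≈ 2.28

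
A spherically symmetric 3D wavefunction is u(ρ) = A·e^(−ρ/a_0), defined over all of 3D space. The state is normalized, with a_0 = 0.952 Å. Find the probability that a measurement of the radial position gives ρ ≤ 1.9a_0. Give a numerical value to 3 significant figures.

P = ∫ |u|² 4πρ² dρ over ρ ≤ 1.9a_0.
Normalization gives A² = 1/(π·a_0^3).
In terms of t = ρ/a_0 (A², 4π and the length scale all cancel between numerator and denominator), P = [∫_{0}^{1.9} t^2·e^(-2·t) dt] / [∫_{0}^{∞} t^2·e^(-2·t) dt].
An antiderivative of t^2·e^(-2·t) is -(2·t^2 + 2·t + 1)·e^(-2·t)/4; evaluating from 0 to 1.9 gives 1/4 - 601·e^(-19/5)/200, while the full integral is 1/4.
The region integral divided by the full integral gives P = 0.7311.

P ≈ 0.731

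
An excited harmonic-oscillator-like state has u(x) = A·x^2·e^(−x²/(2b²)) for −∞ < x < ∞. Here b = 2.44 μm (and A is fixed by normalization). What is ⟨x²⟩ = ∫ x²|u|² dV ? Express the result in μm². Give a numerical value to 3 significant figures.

The expectation value is the |u|²-weighted average of x^2: ∫ x^2|u|² dx.
Using the Gaussian integral ∫_{−∞}^{∞} e^(−αx²) dx = √(π/α), the ratio of the moment integral to the normalization integral gives ⟨x²⟩ = 5·b^2/2.
Putting b = 2.44 gives 14.88.

⟨x^2⟩ ≈ 14.9 μm^2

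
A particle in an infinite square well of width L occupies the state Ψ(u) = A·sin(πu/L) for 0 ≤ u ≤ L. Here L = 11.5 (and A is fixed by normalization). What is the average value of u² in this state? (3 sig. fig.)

⟨u^2⟩ ≈ 37.4

By definition ⟨u²⟩ = ∫ u^2 |Ψ(u)|² du.
With ∫₀^L sin²(nπu/L) du = L/2, since the A² factors cancel between numerator and denominator, ⟨u²⟩ = -L^2/(2·π^2) + L^2/3.
With L = 11.5, ⟨u^2⟩ = 37.38.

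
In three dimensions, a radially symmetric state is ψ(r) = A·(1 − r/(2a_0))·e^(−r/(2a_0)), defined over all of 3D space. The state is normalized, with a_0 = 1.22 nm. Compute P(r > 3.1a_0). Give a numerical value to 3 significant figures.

P ≈ 0.921

P = ∫ |ψ|² 4πr² dr over r > 3.1a_0.
Normalization gives A² = 1/(8·π·a_0^3).
Let u = r/a_0; then A², 4π and the length scale all cancel, so P = ∫_{3.1}^{∞} u^2·(1 - u/2)^2·e^(-u) du ÷ ∫_{0}^{∞} u^2·(1 - u/2)^2·e^(-u) du.
Using ∫ u^2·(1 - u/2)^2·e^(-u) du = -(u^4/4 + u^2 + 2·u + 2)·e^(-u), the numerator is ≈ 1.8424 and the denominator is 2.
Taking the ratio yields P = 0.9212.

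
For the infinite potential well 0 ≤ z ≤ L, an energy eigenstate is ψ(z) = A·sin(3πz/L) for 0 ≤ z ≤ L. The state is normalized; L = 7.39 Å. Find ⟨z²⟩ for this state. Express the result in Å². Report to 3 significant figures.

⟨z²⟩ = ∫ z^2 |ψ|² dz over the full domain.
With ∫₀^L sin²(nπz/L) dz = L/2, since the A² factors cancel between numerator and denominator, ⟨z²⟩ = -L^2/(18·π^2) + L^2/3.
With L = 7.39, ⟨z^2⟩ = 17.90.

⟨z^2⟩ ≈ 17.9 Å^2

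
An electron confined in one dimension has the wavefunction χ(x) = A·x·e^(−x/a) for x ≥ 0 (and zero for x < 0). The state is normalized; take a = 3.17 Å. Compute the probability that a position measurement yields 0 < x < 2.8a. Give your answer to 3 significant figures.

P ≈ 0.918

P = ∫_{0}^{2.8a} |χ(x)|² dx.
The normalization integral ∫|χ|²dx over the whole domain equals a^3/4·A², and A² cancels in the ratio.
In terms of u = x/a (A² and the length scale cancel between numerator and denominator), P = [∫_{0}^{2.8} u^2·e^(-2·u) du] / [∫_{0}^{∞} u^2·e^(-2·u) du].
Using ∫ u^2·e^(-2·u) du = -(2·u^2 + 2·u + 1)·e^(-2·u)/4, the numerator is 1/4 - 557·e^(-28/5)/100 and the denominator is 1/4.
The result is P = 0.9176.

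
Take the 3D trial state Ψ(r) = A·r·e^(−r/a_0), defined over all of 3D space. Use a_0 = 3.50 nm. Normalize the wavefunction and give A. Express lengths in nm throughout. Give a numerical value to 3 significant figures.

Require ∫ |Ψ|² 4πr² dr = 1 over the whole domain.
∫|Ψ|² 4πr² dr = A²·(3·π·a_0^5).
So A² = (3·π·a_0^5)^(−1).
With a_0 = 3.50: A² = 0.0002020 and A = 0.01421.

A ≈ 0.0142 nm^(-5/2)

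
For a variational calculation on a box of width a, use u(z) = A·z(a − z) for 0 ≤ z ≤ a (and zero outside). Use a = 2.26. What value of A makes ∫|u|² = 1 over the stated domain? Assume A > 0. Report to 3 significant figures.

A ≈ 0.713

Normalization requires ∫|u|² dz = 1, integrated from 0 to a.
Expanding the polynomial and integrating term by term, carrying out the integral gives A² · a^5/30.
Setting this equal to 1 gives A² = 1/(a^5/30).
With a = 2.26: A² = 0.5088 and A = 0.7133.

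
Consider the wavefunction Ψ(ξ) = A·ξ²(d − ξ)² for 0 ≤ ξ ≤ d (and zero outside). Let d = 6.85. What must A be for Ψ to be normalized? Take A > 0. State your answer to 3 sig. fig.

A ≈ 0.00436

The normalization condition is ∫|Ψ|² dξ = 1 from 0 to d.
Carrying out the integral gives A² · d^9/630.
Setting this equal to 1 gives A² = 1/(d^9/630).
Substituting d = 6.85 gives A² = 0.00001897, so A = 0.004356.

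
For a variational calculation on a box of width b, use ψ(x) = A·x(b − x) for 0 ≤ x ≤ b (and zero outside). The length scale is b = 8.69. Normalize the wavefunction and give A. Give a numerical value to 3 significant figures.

A ≈ 0.0246

We need A² ∫|f|² dx = 1, taking the integral from 0 to b.
Expanding the polynomial and integrating term by term, ∫|ψ|² dx = A²·(b^5/30).
Hence A² = 1/[b^5/30].
Substituting b = 8.69 gives A² = 0.0006054, so A = 0.02460.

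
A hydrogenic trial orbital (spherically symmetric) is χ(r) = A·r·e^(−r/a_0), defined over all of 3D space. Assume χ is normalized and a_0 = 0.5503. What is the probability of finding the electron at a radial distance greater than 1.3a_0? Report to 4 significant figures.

P = ∫ |χ|² 4πr² dr over r > 1.3a_0.
A² is fixed by ∫₀^∞ 4πr²|χ|² dr = 1, i.e. A² = (3·π·a_0^5)^(−1).
In terms of u = r/a_0 (A², 4π and the length scale all cancel between numerator and denominator), P = [∫_{1.3}^{∞} u^4·e^(-2·u) du] / [∫_{0}^{∞} u^4·e^(-2·u) du].
With ∫ u^4·e^(-2·u) du = -(u^4/2 + u^3 + 3·u^2/2 + 3·u/2 + 3/4)·e^(-2·u) + C, the region integral is ≈ 0.658068 and the full one is 3/4.
Taking the ratio yields P = 0.87742.

P ≈ 0.8774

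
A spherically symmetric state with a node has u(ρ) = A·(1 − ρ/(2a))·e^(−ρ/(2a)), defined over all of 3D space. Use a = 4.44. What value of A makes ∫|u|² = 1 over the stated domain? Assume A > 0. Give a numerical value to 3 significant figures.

Require ∫ |u|² 4πρ² dρ = 1 over the whole domain.
Using ∫₀^∞ ρⁿ e^(−αρ) dρ = n!/αⁿ⁺¹, the integral (without the A² prefactor) comes out to 8·π·a^3.
So A² = (8·π·a^3)^(−1).
With a = 4.44: A² = 0.0004546 and A = 0.02132.

A ≈ 0.0213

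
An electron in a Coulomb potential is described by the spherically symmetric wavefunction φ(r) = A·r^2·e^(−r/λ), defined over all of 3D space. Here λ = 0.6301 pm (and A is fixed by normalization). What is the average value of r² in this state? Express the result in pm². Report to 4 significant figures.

The expectation value is the |φ|²-weighted average of r^2: ∫ r^2|φ|² 4πr² dr.
With ∫₀^∞ r^8 e^(−αr) dr = 8!/α^9, evaluating both integrals, ⟨r²⟩ = 14·λ^2.
With λ = 0.6301, ⟨r^2⟩ = 5.5584.

⟨r^2⟩ ≈ 5.558 pm^2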